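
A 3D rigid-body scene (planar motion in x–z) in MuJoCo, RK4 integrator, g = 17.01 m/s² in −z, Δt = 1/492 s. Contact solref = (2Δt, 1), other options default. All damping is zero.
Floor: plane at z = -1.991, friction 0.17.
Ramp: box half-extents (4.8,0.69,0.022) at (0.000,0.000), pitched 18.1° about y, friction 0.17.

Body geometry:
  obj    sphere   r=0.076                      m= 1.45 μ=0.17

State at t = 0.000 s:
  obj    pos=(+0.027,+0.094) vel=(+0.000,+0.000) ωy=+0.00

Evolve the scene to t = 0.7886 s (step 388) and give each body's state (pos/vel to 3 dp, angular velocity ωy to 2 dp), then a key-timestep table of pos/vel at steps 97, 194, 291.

State at t = 0.7886 s:
  obj    pos=(+1.143,-0.270) vel=(+2.830,-0.925) ωy=+39.16

Key-timestep trajectory:
   step    t(s)  obj.x    obj.z    obj.vx   obj.vz 
     97  0.1972   +0.097  +0.071  +0.707  -0.231
    194  0.3943   +0.306  +0.003  +1.415  -0.462
    291  0.5915   +0.655  -0.111  +2.122  -0.694


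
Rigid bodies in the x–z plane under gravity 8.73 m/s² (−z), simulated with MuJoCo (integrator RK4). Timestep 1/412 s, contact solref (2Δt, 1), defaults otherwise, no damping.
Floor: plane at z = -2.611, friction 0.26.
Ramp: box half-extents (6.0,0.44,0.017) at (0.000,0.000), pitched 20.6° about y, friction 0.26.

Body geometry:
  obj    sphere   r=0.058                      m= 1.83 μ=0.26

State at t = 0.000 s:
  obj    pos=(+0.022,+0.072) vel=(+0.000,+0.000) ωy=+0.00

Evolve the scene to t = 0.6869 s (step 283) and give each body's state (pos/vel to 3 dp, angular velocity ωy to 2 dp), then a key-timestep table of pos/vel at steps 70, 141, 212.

State at t = 0.6869 s:
  obj    pos=(+0.507,-0.110) vel=(+1.411,-0.530) ωy=+25.98

Key-timestep trajectory:
   step    t(s)  obj.x    obj.z    obj.vx   obj.vz 
     70  0.1699   +0.052  +0.061  +0.349  -0.131
    141  0.3422   +0.142  +0.027  +0.703  -0.264
    212  0.5146   +0.294  -0.030  +1.057  -0.397


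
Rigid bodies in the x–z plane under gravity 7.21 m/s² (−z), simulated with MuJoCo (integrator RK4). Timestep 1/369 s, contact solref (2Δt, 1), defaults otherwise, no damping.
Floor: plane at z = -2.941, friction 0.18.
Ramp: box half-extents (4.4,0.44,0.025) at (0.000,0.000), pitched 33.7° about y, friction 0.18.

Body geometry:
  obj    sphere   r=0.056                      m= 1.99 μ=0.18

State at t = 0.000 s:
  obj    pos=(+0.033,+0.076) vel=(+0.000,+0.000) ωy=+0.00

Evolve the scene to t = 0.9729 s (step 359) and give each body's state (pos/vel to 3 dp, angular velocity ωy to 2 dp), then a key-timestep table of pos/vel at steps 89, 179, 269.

State at t = 0.9729 s:
  obj    pos=(+1.184,-0.692) vel=(+2.363,-1.582) ωy=+46.81

Key-timestep trajectory:
   step    t(s)  obj.x    obj.z    obj.vx   obj.vz 
     89  0.2412   +0.104  +0.028  +0.584  -0.397
    179  0.4851   +0.319  -0.115  +1.179  -0.787
    269  0.7290   +0.679  -0.355  +1.771  -1.184


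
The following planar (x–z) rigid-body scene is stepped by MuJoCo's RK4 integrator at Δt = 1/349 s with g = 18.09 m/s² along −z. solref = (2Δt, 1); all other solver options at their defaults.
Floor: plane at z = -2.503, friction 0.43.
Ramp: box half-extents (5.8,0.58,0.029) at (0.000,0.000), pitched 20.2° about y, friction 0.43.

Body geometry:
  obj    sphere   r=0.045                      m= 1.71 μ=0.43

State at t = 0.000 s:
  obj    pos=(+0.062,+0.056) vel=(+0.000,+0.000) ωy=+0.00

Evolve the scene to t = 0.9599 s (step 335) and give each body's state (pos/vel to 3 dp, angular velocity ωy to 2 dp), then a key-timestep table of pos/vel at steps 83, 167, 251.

State at t = 0.9599 s:
  obj    pos=(+1.991,-0.654) vel=(+4.019,-1.479) ωy=+95.17

Key-timestep trajectory:
   step    t(s)  obj.x    obj.z    obj.vx   obj.vz 
     83  0.2378   +0.180  +0.012  +0.996  -0.366
    167  0.4785   +0.541  -0.120  +2.004  -0.737
    251  0.7192   +1.145  -0.342  +3.012  -1.108


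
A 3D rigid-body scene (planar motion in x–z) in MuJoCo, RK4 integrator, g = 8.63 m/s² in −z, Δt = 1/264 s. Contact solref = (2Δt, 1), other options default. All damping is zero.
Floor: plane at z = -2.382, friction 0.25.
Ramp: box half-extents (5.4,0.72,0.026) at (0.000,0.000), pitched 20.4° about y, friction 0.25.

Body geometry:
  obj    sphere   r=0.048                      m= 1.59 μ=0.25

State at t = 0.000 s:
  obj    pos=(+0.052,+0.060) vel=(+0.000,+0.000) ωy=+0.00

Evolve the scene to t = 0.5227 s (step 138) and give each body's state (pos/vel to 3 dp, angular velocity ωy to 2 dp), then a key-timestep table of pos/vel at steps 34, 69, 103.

State at t = 0.5227 s:
  obj    pos=(+0.327,-0.043) vel=(+1.053,-0.392) ωy=+23.39

Key-timestep trajectory:
   step    t(s)  obj.x    obj.z    obj.vx   obj.vz 
     34  0.1288   +0.069  +0.053  +0.259  -0.096
     69  0.2614   +0.121  +0.034  +0.526  -0.196
    103  0.3902   +0.205  +0.003  +0.786  -0.292


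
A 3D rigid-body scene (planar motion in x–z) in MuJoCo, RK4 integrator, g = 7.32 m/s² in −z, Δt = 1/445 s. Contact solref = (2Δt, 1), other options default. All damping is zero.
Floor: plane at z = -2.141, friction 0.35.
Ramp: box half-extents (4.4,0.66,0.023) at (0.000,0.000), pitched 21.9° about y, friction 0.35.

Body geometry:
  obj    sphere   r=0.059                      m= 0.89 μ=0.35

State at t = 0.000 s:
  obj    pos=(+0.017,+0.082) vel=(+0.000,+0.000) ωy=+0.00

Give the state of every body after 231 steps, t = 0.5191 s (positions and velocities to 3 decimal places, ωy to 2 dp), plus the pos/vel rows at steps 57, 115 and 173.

State at t = 0.5191 s:
  obj    pos=(+0.261,-0.016) vel=(+0.939,-0.378) ωy=+17.16

Key-timestep trajectory:
   step    t(s)  obj.x    obj.z    obj.vx   obj.vz 
     57  0.1281   +0.032  +0.076  +0.232  -0.093
    115  0.2584   +0.077  +0.057  +0.468  -0.188
    173  0.3888   +0.154  +0.027  +0.703  -0.283


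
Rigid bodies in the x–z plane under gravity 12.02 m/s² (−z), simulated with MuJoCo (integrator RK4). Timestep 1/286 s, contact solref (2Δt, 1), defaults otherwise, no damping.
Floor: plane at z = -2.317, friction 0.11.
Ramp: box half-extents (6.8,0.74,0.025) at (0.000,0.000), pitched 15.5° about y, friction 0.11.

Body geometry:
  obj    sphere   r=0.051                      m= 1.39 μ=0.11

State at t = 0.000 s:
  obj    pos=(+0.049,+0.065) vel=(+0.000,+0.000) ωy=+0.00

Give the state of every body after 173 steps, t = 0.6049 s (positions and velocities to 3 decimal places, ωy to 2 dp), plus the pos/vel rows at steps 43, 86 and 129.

State at t = 0.6049 s:
  obj    pos=(+0.454,-0.047) vel=(+1.338,-0.371) ωy=+27.21

Key-timestep trajectory:
   step    t(s)  obj.x    obj.z    obj.vx   obj.vz 
     43  0.1503   +0.074  +0.058  +0.333  -0.092
     86  0.3007   +0.149  +0.038  +0.665  -0.184
    129  0.4510   +0.274  +0.003  +0.997  -0.277


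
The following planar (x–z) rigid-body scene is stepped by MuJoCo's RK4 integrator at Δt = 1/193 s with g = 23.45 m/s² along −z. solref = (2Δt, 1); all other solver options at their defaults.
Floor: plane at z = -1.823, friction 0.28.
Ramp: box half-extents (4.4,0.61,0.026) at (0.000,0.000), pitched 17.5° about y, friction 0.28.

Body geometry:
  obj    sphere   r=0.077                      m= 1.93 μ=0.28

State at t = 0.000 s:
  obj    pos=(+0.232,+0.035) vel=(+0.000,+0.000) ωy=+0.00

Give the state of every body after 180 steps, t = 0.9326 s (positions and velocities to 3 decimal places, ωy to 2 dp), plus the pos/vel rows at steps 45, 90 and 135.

State at t = 0.9326 s:
  obj    pos=(+2.321,-0.624) vel=(+4.480,-1.413) ωy=+61.00

Key-timestep trajectory:
   step    t(s)  obj.x    obj.z    obj.vx   obj.vz 
     45  0.2332   +0.363  -0.006  +1.120  -0.353
     90  0.4663   +0.754  -0.130  +2.240  -0.706
    135  0.6995   +1.407  -0.336  +3.360  -1.059


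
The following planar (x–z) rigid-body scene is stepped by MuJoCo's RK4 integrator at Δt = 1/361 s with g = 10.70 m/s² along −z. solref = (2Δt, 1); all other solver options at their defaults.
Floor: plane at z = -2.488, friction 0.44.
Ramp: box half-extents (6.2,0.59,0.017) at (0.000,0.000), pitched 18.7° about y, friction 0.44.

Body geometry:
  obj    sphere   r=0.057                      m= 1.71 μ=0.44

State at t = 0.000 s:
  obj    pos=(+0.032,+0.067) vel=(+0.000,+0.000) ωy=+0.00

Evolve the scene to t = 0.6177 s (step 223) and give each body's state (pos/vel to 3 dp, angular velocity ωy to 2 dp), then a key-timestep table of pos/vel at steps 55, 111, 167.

State at t = 0.6177 s:
  obj    pos=(+0.475,-0.083) vel=(+1.434,-0.485) ωy=+26.55

Key-timestep trajectory:
   step    t(s)  obj.x    obj.z    obj.vx   obj.vz 
     55  0.1524   +0.059  +0.058  +0.354  -0.120
    111  0.3075   +0.142  +0.030  +0.714  -0.242
    167  0.4626   +0.280  -0.017  +1.074  -0.363


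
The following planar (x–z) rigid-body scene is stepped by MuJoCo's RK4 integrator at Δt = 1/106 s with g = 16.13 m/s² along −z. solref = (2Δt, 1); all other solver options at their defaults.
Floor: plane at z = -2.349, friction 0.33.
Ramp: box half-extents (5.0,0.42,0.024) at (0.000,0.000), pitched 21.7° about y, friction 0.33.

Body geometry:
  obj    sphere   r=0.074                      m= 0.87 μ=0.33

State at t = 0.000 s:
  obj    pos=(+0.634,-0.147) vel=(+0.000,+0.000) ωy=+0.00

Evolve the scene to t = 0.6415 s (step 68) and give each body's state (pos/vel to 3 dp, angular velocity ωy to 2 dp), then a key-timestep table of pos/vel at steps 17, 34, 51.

State at t = 0.6415 s:
  obj    pos=(+1.449,-0.471) vel=(+2.539,-1.011) ωy=+36.92

Key-timestep trajectory:
   step    t(s)  obj.x    obj.z    obj.vx   obj.vz 
     17  0.1604   +0.685  -0.167  +0.635  -0.253
     34  0.3208   +0.838  -0.228  +1.270  -0.505
     51  0.4811   +1.092  -0.329  +1.905  -0.758


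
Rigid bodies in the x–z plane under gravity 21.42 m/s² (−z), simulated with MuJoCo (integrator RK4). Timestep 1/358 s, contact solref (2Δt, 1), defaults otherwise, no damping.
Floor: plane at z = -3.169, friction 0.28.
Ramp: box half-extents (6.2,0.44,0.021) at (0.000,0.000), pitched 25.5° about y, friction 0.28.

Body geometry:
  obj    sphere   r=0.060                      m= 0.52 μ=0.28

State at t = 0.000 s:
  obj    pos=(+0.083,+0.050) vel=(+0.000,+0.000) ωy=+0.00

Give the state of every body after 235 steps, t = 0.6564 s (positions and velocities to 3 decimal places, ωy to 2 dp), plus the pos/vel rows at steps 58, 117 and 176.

State at t = 0.6564 s:
  obj    pos=(+1.364,-0.561) vel=(+3.903,-1.861) ωy=+72.05

Key-timestep trajectory:
   step    t(s)  obj.x    obj.z    obj.vx   obj.vz 
     58  0.1620   +0.161  +0.013  +0.963  -0.460
    117  0.3268   +0.401  -0.101  +1.943  -0.927
    176  0.4916   +0.802  -0.293  +2.923  -1.394


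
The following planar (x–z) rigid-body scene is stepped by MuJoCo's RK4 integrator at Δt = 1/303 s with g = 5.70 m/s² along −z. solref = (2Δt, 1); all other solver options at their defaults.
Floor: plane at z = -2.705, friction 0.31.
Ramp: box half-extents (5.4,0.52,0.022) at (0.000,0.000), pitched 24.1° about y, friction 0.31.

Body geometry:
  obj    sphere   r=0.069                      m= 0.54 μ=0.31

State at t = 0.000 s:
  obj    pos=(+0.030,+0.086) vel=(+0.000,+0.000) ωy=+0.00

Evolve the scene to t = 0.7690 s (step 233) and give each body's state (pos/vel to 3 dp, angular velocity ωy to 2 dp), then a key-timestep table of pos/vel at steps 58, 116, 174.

State at t = 0.7690 s:
  obj    pos=(+0.479,-0.115) vel=(+1.167,-0.522) ωy=+18.53

Key-timestep trajectory:
   step    t(s)  obj.x    obj.z    obj.vx   obj.vz 
     58  0.1914   +0.058  +0.074  +0.291  -0.130
    116  0.3828   +0.141  +0.036  +0.581  -0.260
    174  0.5743   +0.280  -0.026  +0.872  -0.390


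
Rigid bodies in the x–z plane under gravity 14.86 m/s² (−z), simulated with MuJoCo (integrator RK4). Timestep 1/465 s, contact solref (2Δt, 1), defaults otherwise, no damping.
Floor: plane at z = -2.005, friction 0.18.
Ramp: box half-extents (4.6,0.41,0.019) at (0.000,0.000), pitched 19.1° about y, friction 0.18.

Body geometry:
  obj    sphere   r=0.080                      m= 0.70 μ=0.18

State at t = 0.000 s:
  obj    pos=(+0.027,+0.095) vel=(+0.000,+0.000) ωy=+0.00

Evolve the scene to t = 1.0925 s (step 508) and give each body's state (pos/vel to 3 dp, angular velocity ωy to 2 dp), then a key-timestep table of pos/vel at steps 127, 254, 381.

State at t = 1.0925 s:
  obj    pos=(+1.986,-0.583) vel=(+3.586,-1.242) ωy=+47.43

Key-timestep trajectory:
   step    t(s)  obj.x    obj.z    obj.vx   obj.vz 
    127  0.2731   +0.150  +0.053  +0.896  -0.310
    254  0.5462   +0.517  -0.074  +1.793  -0.621
    381  0.8194   +1.129  -0.286  +2.689  -0.931


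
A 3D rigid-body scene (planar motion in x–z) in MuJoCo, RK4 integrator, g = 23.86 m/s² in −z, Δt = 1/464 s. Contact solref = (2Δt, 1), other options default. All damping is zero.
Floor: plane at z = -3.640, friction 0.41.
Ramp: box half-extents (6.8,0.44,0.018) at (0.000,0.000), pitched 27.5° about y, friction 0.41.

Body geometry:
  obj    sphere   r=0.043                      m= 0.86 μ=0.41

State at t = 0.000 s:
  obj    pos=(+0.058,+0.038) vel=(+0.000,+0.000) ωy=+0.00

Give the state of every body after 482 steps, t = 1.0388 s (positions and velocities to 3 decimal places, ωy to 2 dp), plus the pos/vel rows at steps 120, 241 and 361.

State at t = 1.0388 s:
  obj    pos=(+3.824,-1.922) vel=(+7.251,-3.775) ωy=+190.10

Key-timestep trajectory:
   step    t(s)  obj.x    obj.z    obj.vx   obj.vz 
    120  0.2586   +0.292  -0.083  +1.805  -0.940
    241  0.5194   +1.000  -0.452  +3.626  -1.887
    361  0.7780   +2.171  -1.061  +5.431  -2.827


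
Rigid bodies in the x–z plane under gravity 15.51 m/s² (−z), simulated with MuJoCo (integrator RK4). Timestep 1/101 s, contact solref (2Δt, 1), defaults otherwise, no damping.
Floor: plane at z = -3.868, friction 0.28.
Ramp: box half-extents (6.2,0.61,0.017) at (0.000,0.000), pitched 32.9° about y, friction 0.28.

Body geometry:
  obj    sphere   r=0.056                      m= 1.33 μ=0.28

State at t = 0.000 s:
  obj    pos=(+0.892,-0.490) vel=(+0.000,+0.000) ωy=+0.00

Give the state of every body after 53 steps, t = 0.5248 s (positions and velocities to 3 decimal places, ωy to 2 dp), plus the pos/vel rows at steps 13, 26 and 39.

State at t = 0.5248 s:
  obj    pos=(+1.588,-0.940) vel=(+2.652,-1.715) ωy=+56.33

Key-timestep trajectory:
   step    t(s)  obj.x    obj.z    obj.vx   obj.vz 
     13  0.1287   +0.934  -0.517  +0.651  -0.420
     26  0.2574   +1.060  -0.599  +1.301  -0.842
     39  0.3861   +1.269  -0.734  +1.951  -1.262


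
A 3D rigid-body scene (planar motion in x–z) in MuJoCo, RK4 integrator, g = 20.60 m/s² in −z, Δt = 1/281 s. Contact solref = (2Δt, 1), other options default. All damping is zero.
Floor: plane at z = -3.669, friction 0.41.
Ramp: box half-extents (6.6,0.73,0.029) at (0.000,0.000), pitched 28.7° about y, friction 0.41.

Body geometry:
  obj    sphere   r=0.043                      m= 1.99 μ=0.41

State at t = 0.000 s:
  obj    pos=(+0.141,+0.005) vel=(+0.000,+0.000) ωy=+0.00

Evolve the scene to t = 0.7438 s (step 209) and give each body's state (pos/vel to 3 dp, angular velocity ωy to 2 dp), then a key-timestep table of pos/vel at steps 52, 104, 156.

State at t = 0.7438 s:
  obj    pos=(+1.855,-0.934) vel=(+4.610,-2.524) ωy=+122.21

Key-timestep trajectory:
   step    t(s)  obj.x    obj.z    obj.vx   obj.vz 
     52  0.1851   +0.247  -0.053  +1.147  -0.628
    104  0.3701   +0.566  -0.228  +2.294  -1.256
    156  0.5552   +1.096  -0.518  +3.441  -1.884


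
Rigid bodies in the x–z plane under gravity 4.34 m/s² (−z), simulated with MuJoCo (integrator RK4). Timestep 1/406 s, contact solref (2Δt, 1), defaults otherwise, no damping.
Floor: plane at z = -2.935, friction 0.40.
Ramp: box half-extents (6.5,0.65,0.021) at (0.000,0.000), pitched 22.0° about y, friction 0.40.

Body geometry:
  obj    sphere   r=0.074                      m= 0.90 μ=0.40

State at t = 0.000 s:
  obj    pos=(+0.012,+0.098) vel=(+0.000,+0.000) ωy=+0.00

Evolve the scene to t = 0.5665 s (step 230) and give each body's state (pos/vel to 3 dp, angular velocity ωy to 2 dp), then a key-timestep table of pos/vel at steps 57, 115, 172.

State at t = 0.5665 s:
  obj    pos=(+0.185,+0.028) vel=(+0.610,-0.246) ωy=+8.89

Key-timestep trajectory:
   step    t(s)  obj.x    obj.z    obj.vx   obj.vz 
     57  0.1404   +0.023  +0.093  +0.151  -0.061
    115  0.2833   +0.055  +0.080  +0.305  -0.123
    172  0.4236   +0.109  +0.059  +0.456  -0.184


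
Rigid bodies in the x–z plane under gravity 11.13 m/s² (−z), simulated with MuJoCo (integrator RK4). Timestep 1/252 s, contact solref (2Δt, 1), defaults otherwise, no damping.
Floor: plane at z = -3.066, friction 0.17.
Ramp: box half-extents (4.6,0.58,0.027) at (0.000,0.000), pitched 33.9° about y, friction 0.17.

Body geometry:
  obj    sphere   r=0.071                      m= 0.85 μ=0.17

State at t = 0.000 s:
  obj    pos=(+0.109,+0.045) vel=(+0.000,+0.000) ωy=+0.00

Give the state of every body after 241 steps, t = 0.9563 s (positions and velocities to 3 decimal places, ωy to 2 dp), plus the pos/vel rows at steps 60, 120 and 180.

State at t = 0.9563 s:
  obj    pos=(+1.869,-1.138) vel=(+3.675,-2.487) ωy=+52.79

Key-timestep trajectory:
   step    t(s)  obj.x    obj.z    obj.vx   obj.vz 
     60  0.2381   +0.218  -0.028  +0.921  -0.605
    120  0.4762   +0.545  -0.248  +1.836  -1.225
    180  0.7143   +1.091  -0.615  +2.746  -1.854


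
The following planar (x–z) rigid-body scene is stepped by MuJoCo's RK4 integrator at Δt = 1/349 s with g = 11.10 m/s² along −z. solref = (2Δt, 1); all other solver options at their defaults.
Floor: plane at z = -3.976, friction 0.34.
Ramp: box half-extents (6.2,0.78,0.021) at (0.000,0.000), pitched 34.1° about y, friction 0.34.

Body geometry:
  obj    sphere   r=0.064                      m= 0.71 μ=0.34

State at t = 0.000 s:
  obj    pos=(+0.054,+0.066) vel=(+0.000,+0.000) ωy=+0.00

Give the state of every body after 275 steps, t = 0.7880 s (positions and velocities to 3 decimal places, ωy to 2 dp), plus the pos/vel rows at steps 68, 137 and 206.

State at t = 0.7880 s:
  obj    pos=(+1.197,-0.708) vel=(+2.900,-1.964) ωy=+54.72

Key-timestep trajectory:
   step    t(s)  obj.x    obj.z    obj.vx   obj.vz 
     68  0.1948   +0.124  +0.019  +0.717  -0.486
    137  0.3926   +0.338  -0.126  +1.445  -0.978
    206  0.5903   +0.695  -0.368  +2.173  -1.471


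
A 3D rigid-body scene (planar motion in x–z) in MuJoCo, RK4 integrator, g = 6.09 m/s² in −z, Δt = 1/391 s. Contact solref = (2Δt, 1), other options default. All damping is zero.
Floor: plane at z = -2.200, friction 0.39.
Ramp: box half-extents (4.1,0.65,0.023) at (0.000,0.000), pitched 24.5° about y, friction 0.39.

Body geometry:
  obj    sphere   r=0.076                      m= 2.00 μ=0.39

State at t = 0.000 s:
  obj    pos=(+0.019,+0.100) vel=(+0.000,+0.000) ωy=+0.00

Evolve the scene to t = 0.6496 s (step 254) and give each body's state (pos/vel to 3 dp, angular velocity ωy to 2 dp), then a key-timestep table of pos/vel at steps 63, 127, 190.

State at t = 0.6496 s:
  obj    pos=(+0.365,-0.058) vel=(+1.066,-0.486) ωy=+15.42

Key-timestep trajectory:
   step    t(s)  obj.x    obj.z    obj.vx   obj.vz 
     63  0.1611   +0.040  +0.090  +0.265  -0.121
    127  0.3248   +0.106  +0.061  +0.533  -0.243
    190  0.4859   +0.213  +0.012  +0.798  -0.364


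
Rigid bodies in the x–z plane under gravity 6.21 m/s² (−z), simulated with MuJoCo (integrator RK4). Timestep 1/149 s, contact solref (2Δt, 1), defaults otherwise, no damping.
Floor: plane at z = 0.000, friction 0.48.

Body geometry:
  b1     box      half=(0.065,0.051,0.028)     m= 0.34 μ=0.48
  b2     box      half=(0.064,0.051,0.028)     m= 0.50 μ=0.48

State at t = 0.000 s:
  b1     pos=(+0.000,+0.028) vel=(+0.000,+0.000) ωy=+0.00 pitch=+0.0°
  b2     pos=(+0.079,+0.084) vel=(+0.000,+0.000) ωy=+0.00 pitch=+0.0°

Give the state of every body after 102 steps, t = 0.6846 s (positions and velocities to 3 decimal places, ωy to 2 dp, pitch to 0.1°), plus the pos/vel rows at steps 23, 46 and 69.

State at t = 0.6846 s:
  b1     pos=(-0.001,+0.028) vel=(+0.000,+0.000) ωy=+0.00 pitch=+0.0°
  b2     pos=(+0.094,+0.066) vel=(+0.000,+0.000) ωy=-0.01 pitch=+46.1°

Key-timestep trajectory:
   step    t(s)  b1.x    b1.z    b1.vx   b1.vz   b2.x    b2.z    b2.vx   b2.vz 
     23  0.1544   +0.000  +0.028  +0.000  +0.000   +0.090  +0.075  +0.130  -0.171
     46  0.3087   +0.000  +0.028  +0.000  +0.000   +0.105  +0.069  +0.038  +0.009
     69  0.4631   +0.000  +0.028  +0.000  +0.000   +0.101  +0.068  -0.099  -0.025


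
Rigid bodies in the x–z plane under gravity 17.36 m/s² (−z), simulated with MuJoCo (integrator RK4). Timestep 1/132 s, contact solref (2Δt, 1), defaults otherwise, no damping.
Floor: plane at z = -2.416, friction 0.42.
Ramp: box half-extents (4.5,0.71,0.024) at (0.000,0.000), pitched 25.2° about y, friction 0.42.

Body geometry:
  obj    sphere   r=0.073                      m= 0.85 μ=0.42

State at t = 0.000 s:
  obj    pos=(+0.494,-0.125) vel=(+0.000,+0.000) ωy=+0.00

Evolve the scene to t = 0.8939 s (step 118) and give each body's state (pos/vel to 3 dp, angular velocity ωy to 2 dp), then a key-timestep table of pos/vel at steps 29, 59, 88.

State at t = 0.8939 s:
  obj    pos=(+2.403,-1.023) vel=(+4.270,-2.009) ωy=+64.64

Key-timestep trajectory:
   step    t(s)  obj.x    obj.z    obj.vx   obj.vz 
     29  0.2197   +0.609  -0.180  +1.050  -0.494
     59  0.4470   +0.971  -0.350  +2.135  -1.005
     88  0.6667   +1.556  -0.625  +3.185  -1.499


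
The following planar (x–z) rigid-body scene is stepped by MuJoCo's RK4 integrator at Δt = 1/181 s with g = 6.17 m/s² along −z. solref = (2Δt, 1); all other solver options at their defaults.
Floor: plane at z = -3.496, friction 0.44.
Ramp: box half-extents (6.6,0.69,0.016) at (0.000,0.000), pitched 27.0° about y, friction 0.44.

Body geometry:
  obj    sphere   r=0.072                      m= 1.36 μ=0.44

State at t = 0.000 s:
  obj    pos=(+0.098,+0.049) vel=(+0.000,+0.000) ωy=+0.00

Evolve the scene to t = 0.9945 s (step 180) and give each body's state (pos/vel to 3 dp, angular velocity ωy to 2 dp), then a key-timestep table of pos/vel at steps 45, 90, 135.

State at t = 0.9945 s:
  obj    pos=(+0.980,-0.400) vel=(+1.773,-0.903) ωy=+27.63

Key-timestep trajectory:
   step    t(s)  obj.x    obj.z    obj.vx   obj.vz 
     45  0.2486   +0.153  +0.021  +0.443  -0.226
     90  0.4972   +0.318  -0.063  +0.887  -0.452
    135  0.7459   +0.594  -0.204  +1.330  -0.678


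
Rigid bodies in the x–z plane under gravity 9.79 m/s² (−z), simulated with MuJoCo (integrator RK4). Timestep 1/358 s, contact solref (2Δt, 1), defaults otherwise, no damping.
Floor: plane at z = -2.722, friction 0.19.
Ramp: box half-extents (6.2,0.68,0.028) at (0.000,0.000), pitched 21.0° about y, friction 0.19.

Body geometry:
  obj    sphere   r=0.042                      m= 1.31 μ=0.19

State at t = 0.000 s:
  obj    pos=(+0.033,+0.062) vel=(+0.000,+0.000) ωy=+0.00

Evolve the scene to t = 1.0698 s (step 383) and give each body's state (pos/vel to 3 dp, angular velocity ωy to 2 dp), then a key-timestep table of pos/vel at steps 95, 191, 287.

State at t = 1.0698 s:
  obj    pos=(+1.372,-0.452) vel=(+2.503,-0.961) ωy=+63.83

Key-timestep trajectory:
   step    t(s)  obj.x    obj.z    obj.vx   obj.vz 
     95  0.2654   +0.115  +0.031  +0.621  -0.238
    191  0.5335   +0.366  -0.066  +1.248  -0.479
    287  0.8017   +0.785  -0.226  +1.876  -0.720


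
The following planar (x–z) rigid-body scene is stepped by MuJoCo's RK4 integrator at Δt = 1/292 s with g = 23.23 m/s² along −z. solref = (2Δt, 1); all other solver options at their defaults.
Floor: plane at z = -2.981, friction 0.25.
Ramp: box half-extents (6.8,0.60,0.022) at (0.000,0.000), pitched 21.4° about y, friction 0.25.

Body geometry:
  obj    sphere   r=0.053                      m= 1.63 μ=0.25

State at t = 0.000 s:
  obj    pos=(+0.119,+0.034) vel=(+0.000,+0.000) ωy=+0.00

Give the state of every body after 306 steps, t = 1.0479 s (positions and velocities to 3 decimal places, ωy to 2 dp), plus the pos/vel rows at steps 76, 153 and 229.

State at t = 1.0479 s:
  obj    pos=(+3.214,-1.179) vel=(+5.907,-2.315) ωy=+119.70

Key-timestep trajectory:
   step    t(s)  obj.x    obj.z    obj.vx   obj.vz 
     76  0.2603   +0.310  -0.041  +1.467  -0.575
    153  0.5240   +0.893  -0.269  +2.954  -1.158
    229  0.7842   +1.853  -0.645  +4.421  -1.733


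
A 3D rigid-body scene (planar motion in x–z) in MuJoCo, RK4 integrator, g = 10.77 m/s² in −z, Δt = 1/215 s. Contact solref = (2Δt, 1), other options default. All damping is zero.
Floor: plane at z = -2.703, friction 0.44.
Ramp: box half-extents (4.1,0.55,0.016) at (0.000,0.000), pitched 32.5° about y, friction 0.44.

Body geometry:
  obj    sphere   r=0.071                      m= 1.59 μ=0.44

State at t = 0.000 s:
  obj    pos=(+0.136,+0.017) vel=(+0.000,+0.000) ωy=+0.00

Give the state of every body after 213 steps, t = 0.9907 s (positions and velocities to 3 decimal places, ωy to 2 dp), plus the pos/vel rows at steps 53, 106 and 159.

State at t = 0.9907 s:
  obj    pos=(+1.847,-1.073) vel=(+3.454,-2.200) ωy=+57.67

Key-timestep trajectory:
   step    t(s)  obj.x    obj.z    obj.vx   obj.vz 
     53  0.2465   +0.242  -0.051  +0.859  -0.548
    106  0.4930   +0.560  -0.253  +1.719  -1.095
    159  0.7395   +1.089  -0.591  +2.578  -1.642


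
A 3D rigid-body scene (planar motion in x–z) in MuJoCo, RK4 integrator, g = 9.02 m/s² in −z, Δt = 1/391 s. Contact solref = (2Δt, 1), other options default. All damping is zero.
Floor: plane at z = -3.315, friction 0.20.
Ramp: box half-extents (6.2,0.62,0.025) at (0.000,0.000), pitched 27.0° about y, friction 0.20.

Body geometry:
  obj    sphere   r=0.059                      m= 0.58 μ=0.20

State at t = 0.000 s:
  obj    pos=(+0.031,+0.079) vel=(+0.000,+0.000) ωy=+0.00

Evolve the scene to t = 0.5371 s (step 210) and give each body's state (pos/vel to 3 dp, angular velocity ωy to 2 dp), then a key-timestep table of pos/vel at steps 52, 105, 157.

State at t = 0.5371 s:
  obj    pos=(+0.407,-0.113) vel=(+1.400,-0.713) ωy=+26.62

Key-timestep trajectory:
   step    t(s)  obj.x    obj.z    obj.vx   obj.vz 
     52  0.1330   +0.054  +0.067  +0.347  -0.177
    105  0.2685   +0.125  +0.031  +0.700  -0.357
    157  0.4015   +0.241  -0.029  +1.047  -0.533


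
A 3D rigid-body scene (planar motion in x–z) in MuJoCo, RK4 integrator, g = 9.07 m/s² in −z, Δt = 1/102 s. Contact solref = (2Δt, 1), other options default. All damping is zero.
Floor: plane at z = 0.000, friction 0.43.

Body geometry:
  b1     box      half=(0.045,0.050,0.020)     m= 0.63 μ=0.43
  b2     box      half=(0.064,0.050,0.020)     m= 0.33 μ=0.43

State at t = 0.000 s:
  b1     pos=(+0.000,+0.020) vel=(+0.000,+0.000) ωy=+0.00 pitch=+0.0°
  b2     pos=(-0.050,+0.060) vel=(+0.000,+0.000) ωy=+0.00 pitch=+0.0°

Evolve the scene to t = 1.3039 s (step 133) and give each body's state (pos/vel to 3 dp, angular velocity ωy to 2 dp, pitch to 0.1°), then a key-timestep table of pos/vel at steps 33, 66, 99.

State at t = 1.3039 s:
  b1     pos=(+0.000,+0.020) vel=(+0.000,+0.000) ωy=+0.00 pitch=+0.0°
  b2     pos=(-0.062,+0.052) vel=(+0.000,+0.000) ωy=+0.09 pitch=-34.0°

Key-timestep trajectory:
   step    t(s)  b1.x    b1.z    b1.vx   b1.vz   b2.x    b2.z    b2.vx   b2.vz 
     33  0.3235   +0.000  +0.020  +0.000  +0.000   -0.060  +0.053  -0.032  -0.009
     66  0.6471   +0.000  +0.020  +0.000  +0.000   -0.061  +0.053  -0.001  -0.001
     99  0.9706   +0.000  +0.020  +0.000  +0.000   -0.062  +0.053  -0.008  -0.007


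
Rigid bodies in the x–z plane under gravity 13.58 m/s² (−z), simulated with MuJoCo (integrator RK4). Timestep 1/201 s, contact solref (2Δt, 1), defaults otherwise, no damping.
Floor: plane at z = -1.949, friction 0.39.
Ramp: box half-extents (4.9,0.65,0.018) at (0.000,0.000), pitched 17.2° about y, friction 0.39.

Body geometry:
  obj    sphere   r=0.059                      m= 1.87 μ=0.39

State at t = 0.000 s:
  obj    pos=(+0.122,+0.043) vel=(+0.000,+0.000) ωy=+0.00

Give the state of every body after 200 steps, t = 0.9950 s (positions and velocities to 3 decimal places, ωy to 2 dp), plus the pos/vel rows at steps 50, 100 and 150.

State at t = 0.9950 s:
  obj    pos=(+1.479,-0.377) vel=(+2.726,-0.844) ωy=+48.37

Key-timestep trajectory:
   step    t(s)  obj.x    obj.z    obj.vx   obj.vz 
     50  0.2488   +0.207  +0.017  +0.682  -0.211
    100  0.4975   +0.461  -0.062  +1.363  -0.422
    150  0.7463   +0.885  -0.193  +2.045  -0.633


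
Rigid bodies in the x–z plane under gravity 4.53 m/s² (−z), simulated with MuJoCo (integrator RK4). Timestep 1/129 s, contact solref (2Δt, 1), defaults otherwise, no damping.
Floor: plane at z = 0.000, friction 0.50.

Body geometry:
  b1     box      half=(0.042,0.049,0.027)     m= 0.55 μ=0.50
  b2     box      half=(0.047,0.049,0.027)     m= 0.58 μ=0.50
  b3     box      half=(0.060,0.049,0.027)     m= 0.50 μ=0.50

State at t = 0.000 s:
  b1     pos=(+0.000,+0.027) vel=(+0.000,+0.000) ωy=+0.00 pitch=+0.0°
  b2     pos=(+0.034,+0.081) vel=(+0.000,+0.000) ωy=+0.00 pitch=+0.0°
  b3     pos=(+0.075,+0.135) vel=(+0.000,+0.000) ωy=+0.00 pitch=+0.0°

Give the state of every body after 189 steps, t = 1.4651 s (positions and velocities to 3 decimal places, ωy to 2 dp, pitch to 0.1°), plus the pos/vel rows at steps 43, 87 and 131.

State at t = 1.4651 s:
  b1     pos=(+0.000,+0.027) vel=(+0.000,+0.000) ωy=+0.00 pitch=+0.0°
  b2     pos=(+0.157,+0.027) vel=(+0.000,+0.000) ωy=+0.00 pitch=+180.0°
  b3     pos=(+0.267,+0.027) vel=(+0.000,+0.000) ωy=+0.00 pitch=+180.0°

Key-timestep trajectory:
   step    t(s)  b1.x    b1.z    b1.vx   b1.vz   b2.x    b2.z    b2.vx   b2.vz   b3.x    b3.z    b3.vx   b3.vz 
     43  0.3333   +0.000  +0.027  +0.000  +0.000   +0.056  +0.078  +0.159  -0.112   +0.125  +0.086  +0.264  -0.520
     87  0.6744   +0.000  +0.027  +0.000  +0.000   +0.116  +0.054  +0.094  +0.000   +0.190  +0.065  +0.118  +0.016
    131  1.0155   +0.000  +0.027  +0.000  +0.000   +0.137  +0.050  +0.093  -0.040   +0.251  +0.039  +0.274  -0.339


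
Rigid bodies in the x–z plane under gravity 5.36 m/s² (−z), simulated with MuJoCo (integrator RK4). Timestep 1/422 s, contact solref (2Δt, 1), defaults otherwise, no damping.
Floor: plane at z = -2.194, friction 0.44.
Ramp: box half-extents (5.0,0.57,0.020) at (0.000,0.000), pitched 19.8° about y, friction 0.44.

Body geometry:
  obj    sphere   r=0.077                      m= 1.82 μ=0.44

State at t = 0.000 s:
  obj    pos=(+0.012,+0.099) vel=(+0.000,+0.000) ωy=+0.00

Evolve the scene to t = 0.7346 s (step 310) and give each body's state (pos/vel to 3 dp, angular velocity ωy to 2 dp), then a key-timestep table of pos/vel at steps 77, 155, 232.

State at t = 0.7346 s:
  obj    pos=(+0.341,-0.020) vel=(+0.896,-0.323) ωy=+12.37

Key-timestep trajectory:
   step    t(s)  obj.x    obj.z    obj.vx   obj.vz 
     77  0.1825   +0.032  +0.091  +0.223  -0.080
    155  0.3673   +0.094  +0.069  +0.448  -0.161
    232  0.5498   +0.196  +0.032  +0.671  -0.242


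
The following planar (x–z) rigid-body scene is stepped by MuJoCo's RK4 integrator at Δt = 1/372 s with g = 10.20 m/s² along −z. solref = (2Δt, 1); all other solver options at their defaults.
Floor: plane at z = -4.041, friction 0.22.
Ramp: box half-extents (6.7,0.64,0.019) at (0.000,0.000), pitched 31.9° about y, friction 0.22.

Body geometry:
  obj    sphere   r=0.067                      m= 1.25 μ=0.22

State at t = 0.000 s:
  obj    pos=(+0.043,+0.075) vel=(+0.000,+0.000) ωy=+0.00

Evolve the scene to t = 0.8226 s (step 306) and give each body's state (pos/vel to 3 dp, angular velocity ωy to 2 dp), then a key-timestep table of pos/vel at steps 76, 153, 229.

State at t = 0.8226 s:
  obj    pos=(+1.149,-0.614) vel=(+2.689,-1.674) ωy=+47.26

Key-timestep trajectory:
   step    t(s)  obj.x    obj.z    obj.vx   obj.vz 
     76  0.2043   +0.111  +0.032  +0.668  -0.416
    153  0.4113   +0.319  -0.098  +1.344  -0.837
    229  0.6156   +0.662  -0.311  +2.012  -1.253


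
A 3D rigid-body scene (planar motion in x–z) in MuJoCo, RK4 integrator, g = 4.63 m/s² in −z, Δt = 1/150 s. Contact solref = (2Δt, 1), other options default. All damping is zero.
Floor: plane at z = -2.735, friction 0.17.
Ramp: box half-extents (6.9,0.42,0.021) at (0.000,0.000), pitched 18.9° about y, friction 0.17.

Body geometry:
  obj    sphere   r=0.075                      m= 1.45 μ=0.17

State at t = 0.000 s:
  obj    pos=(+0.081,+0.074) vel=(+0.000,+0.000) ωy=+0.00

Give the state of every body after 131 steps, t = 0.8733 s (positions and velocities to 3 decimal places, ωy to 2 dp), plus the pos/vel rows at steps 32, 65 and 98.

State at t = 0.8733 s:
  obj    pos=(+0.468,-0.059) vel=(+0.885,-0.303) ωy=+12.47

Key-timestep trajectory:
   step    t(s)  obj.x    obj.z    obj.vx   obj.vz 
     32  0.2133   +0.104  +0.066  +0.216  -0.074
     65  0.4333   +0.176  +0.041  +0.439  -0.150
     98  0.6533   +0.297  +0.000  +0.662  -0.227


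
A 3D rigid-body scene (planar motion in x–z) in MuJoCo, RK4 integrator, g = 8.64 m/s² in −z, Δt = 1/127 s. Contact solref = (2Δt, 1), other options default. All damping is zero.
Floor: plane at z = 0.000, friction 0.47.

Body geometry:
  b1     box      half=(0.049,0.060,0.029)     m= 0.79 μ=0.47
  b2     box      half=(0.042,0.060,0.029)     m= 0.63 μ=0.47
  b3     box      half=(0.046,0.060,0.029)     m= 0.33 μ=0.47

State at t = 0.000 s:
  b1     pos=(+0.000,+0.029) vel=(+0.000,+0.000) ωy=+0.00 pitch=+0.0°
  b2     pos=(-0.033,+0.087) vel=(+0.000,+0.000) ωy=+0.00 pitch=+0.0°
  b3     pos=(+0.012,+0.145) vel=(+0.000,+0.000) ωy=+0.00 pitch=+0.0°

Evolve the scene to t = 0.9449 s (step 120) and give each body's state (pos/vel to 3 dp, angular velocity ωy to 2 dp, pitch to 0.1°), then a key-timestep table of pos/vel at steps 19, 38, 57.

State at t = 0.9449 s:
  b1     pos=(+0.000,+0.029) vel=(+0.000,+0.000) ωy=+0.00 pitch=+0.0°
  b2     pos=(-0.033,+0.087) vel=(+0.000,+0.000) ωy=+0.00 pitch=+0.0°
  b3     pos=(+0.123,+0.029) vel=(+0.000,+0.000) ωy=+0.00 pitch=+180.0°

Key-timestep trajectory:
   step    t(s)  b1.x    b1.z    b1.vx   b1.vz   b2.x    b2.z    b2.vx   b2.vz   b3.x    b3.z    b3.vx   b3.vz 
     19  0.1496   +0.000  +0.029  +0.000  +0.000   -0.033  +0.087  +0.000  +0.000   +0.018  +0.144  +0.094  -0.027
     38  0.2992   +0.000  +0.029  +0.000  +0.000   -0.033  +0.087  +0.000  +0.000   +0.044  +0.109  +0.254  -0.578
     57  0.4488   +0.000  +0.029  +0.000  +0.000   -0.033  +0.087  +0.000  +0.000   +0.112  +0.047  +0.468  -0.969


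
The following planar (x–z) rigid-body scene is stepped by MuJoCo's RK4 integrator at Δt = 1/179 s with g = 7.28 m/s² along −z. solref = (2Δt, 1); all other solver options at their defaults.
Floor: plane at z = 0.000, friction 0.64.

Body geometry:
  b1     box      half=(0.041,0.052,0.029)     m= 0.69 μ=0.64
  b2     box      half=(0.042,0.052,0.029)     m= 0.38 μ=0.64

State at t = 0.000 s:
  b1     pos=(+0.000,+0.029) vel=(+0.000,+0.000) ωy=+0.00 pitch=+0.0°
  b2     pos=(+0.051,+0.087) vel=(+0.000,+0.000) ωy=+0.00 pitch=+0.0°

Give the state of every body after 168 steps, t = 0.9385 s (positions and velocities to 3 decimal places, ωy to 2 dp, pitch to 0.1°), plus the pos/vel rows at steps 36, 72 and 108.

State at t = 0.9385 s:
  b1     pos=(+0.000,+0.029) vel=(+0.000,+0.000) ωy=+0.00 pitch=+0.0°
  b2     pos=(+0.091,+0.042) vel=(+0.000,+0.000) ωy=+0.00 pitch=+90.0°

Key-timestep trajectory:
   step    t(s)  b1.x    b1.z    b1.vx   b1.vz   b2.x    b2.z    b2.vx   b2.vz 
     36  0.2011   +0.000  +0.029  +0.000  +0.000   +0.074  +0.060  +0.187  -0.513
     72  0.4022   +0.000  +0.029  +0.000  +0.000   +0.109  +0.050  +0.017  +0.004
    108  0.6034   +0.000  +0.029  +0.000  +0.000   +0.088  +0.043  -0.069  +0.077


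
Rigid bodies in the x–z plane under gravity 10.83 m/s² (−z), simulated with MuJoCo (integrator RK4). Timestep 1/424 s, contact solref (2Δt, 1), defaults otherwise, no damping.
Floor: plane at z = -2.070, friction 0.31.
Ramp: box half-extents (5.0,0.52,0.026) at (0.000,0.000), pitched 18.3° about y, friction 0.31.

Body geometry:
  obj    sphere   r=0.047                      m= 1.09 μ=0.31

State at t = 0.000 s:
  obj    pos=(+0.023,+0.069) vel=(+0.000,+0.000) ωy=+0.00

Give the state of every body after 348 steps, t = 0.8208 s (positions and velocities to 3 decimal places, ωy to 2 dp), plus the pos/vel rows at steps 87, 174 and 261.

State at t = 0.8208 s:
  obj    pos=(+0.800,-0.188) vel=(+1.893,-0.626) ωy=+42.41

Key-timestep trajectory:
   step    t(s)  obj.x    obj.z    obj.vx   obj.vz 
     87  0.2052   +0.072  +0.053  +0.473  -0.157
    174  0.4104   +0.217  +0.005  +0.946  -0.313
    261  0.6156   +0.460  -0.075  +1.420  -0.469


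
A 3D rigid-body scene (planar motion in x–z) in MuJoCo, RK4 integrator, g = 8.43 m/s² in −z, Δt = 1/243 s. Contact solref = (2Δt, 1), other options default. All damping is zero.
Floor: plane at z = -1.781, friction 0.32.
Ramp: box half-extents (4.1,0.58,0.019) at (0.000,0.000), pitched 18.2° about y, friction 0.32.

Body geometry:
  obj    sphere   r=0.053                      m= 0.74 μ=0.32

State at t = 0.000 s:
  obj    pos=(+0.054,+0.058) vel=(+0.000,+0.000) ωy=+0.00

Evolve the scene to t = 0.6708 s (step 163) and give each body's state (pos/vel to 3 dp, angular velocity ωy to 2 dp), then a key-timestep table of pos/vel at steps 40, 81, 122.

State at t = 0.6708 s:
  obj    pos=(+0.456,-0.074) vel=(+1.199,-0.394) ωy=+23.80

Key-timestep trajectory:
   step    t(s)  obj.x    obj.z    obj.vx   obj.vz 
     40  0.1646   +0.078  +0.050  +0.294  -0.097
     81  0.3333   +0.153  +0.025  +0.596  -0.196
    122  0.5021   +0.279  -0.016  +0.897  -0.295


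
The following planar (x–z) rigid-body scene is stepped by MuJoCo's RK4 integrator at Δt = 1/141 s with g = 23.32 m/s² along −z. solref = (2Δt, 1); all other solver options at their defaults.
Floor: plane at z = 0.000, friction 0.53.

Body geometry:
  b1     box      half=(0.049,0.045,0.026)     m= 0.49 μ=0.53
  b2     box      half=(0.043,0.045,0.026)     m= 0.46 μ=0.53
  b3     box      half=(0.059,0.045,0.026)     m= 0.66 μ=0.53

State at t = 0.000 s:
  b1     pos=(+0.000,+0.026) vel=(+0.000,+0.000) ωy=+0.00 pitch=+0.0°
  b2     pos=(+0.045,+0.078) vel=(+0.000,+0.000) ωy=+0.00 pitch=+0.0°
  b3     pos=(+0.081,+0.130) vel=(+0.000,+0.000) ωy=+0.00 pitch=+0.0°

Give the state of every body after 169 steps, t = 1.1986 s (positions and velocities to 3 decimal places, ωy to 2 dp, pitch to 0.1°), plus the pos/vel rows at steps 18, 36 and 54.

State at t = 1.1986 s:
  b1     pos=(+0.000,+0.026) vel=(+0.000,+0.000) ωy=+0.00 pitch=+0.0°
  b2     pos=(+0.085,+0.043) vel=(+0.000,+0.000) ωy=+0.00 pitch=+90.0°
  b3     pos=(+0.261,+0.026) vel=(+0.000,+0.000) ωy=+0.00 pitch=+180.0°

Key-timestep trajectory:
   step    t(s)  b1.x    b1.z    b1.vx   b1.vz   b2.x    b2.z    b2.vx   b2.vz   b3.x    b3.z    b3.vx   b3.vz 
     18  0.1277   +0.000  +0.026  -0.001  +0.001   +0.064  +0.073  +0.350  -0.221   +0.127  +0.085  +0.633  -1.134
     36  0.2553   +0.000  +0.026  +0.000  +0.000   +0.092  +0.046  -0.137  -0.043   +0.194  +0.064  +0.357  +0.053
     54  0.3830   +0.000  +0.026  +0.000  +0.000   +0.085  +0.043  +0.001  +0.001   +0.258  +0.029  +0.660  -0.997


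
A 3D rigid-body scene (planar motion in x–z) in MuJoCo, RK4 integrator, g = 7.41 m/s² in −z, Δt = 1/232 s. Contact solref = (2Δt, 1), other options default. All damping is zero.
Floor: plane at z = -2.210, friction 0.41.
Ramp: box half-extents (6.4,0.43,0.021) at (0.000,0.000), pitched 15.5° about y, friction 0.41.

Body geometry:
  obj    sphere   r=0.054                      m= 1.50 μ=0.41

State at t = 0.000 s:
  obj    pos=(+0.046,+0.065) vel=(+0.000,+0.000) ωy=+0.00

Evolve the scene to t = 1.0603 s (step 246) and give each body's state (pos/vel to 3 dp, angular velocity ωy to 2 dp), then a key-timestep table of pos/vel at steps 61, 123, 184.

State at t = 1.0603 s:
  obj    pos=(+0.812,-0.147) vel=(+1.445,-0.401) ωy=+27.77

Key-timestep trajectory:
   step    t(s)  obj.x    obj.z    obj.vx   obj.vz 
     61  0.2629   +0.093  +0.052  +0.358  -0.099
    123  0.5302   +0.238  +0.012  +0.723  -0.200
    184  0.7931   +0.475  -0.054  +1.081  -0.300
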